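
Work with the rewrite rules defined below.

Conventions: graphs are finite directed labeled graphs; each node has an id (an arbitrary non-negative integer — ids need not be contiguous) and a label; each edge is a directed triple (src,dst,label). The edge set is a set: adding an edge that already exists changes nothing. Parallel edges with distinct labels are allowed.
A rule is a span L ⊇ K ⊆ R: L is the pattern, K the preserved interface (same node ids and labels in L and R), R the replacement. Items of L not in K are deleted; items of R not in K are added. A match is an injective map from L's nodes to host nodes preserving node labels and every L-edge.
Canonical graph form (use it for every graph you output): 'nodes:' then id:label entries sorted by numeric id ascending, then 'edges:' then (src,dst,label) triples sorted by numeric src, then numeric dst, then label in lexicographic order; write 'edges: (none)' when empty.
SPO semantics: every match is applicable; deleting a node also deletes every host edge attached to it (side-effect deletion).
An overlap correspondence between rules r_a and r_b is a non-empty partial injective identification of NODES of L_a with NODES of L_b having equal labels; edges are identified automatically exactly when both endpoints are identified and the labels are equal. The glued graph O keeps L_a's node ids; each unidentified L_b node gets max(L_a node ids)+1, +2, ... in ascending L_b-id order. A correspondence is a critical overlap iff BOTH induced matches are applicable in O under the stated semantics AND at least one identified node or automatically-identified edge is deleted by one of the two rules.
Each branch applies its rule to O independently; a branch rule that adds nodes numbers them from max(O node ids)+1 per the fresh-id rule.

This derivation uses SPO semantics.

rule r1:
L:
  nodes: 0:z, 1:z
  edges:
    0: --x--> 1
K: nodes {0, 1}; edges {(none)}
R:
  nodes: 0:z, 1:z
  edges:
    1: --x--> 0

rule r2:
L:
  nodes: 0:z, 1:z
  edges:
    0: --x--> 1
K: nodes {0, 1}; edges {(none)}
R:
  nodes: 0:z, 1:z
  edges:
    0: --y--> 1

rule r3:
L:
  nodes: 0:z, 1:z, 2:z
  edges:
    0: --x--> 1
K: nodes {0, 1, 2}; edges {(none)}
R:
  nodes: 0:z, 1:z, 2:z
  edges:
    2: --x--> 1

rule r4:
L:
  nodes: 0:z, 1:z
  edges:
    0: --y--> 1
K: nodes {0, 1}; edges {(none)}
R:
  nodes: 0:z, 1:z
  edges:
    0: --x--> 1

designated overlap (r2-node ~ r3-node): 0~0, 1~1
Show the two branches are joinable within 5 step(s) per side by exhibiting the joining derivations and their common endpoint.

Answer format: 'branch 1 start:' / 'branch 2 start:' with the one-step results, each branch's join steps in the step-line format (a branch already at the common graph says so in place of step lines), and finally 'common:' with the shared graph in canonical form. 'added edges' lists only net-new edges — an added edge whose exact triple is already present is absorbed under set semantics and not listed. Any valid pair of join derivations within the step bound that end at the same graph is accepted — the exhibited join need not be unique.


branch 1 start:
nodes: 0:z, 1:z, 2:z
edges: (0,1,y)
branch 2 start:
nodes: 0:z, 1:z, 2:z
edges: (2,1,x)
branch 1 step 1: rule r4; match: 0->0, 1->1; deleted nodes (none); deleted edges (0,1,y); added nodes (none); added edges (0,1,x); result: nodes: 0:z, 1:z, 2:z edges: (0,1,x)
branch 2 step 1: rule r3; match: 0->2, 1->1, 2->0; deleted nodes (none); deleted edges (2,1,x); added nodes (none); added edges (0,1,x); result: nodes: 0:z, 1:z, 2:z edges: (0,1,x)
common:
nodes: 0:z, 1:z, 2:z
edges: (0,1,x)


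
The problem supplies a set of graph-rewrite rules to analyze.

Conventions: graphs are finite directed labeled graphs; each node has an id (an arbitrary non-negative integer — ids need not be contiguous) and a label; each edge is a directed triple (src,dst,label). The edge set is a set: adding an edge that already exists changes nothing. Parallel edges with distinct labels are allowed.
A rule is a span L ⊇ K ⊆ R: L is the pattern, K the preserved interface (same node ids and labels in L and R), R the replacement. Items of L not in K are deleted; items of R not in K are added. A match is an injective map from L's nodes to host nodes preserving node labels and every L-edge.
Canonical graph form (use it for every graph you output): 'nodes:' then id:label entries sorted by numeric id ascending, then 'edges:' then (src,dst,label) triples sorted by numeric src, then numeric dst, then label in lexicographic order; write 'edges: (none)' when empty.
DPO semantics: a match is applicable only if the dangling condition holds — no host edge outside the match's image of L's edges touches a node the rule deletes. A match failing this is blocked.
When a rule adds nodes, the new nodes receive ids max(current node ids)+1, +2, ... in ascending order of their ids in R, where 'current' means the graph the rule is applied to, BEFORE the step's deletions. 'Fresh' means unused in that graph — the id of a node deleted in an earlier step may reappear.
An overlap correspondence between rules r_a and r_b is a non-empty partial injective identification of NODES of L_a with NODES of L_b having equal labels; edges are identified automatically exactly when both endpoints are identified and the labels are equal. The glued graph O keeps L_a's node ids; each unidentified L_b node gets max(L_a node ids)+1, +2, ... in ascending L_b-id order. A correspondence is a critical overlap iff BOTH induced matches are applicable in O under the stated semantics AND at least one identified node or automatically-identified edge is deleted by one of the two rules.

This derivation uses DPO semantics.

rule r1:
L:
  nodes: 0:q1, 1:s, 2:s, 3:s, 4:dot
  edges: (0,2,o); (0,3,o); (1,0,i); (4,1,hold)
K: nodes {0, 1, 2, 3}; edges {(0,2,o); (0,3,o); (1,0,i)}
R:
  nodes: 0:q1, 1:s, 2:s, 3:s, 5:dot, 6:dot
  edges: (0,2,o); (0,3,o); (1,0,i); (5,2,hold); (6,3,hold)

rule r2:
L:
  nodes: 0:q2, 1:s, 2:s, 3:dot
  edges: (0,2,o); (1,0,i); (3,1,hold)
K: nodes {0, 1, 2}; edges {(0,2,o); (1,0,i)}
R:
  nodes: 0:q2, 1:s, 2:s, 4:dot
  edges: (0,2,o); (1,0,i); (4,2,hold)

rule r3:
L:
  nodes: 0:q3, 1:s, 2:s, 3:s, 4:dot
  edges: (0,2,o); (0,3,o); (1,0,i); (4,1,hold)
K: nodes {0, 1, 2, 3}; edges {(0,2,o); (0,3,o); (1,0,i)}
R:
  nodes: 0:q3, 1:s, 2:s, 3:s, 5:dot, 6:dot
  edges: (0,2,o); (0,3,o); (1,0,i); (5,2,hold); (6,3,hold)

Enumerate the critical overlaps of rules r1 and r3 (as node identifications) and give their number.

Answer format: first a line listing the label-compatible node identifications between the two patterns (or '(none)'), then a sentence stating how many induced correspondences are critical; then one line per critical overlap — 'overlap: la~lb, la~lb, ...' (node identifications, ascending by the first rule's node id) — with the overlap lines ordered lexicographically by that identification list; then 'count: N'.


label-compatible node identifications between L(r1) and L(r3): 1~1, 1~2, 1~3, 2~1, 2~2, 2~3, 3~1, 3~2, 3~3, 4~4
7 of the induced correspondences are critical overlaps of r1 and r3.
overlap: 1~1, 2~2, 3~3, 4~4
overlap: 1~1, 2~2, 4~4
overlap: 1~1, 2~3, 3~2, 4~4
overlap: 1~1, 2~3, 4~4
overlap: 1~1, 3~2, 4~4
overlap: 1~1, 3~3, 4~4
overlap: 1~1, 4~4
count: 7


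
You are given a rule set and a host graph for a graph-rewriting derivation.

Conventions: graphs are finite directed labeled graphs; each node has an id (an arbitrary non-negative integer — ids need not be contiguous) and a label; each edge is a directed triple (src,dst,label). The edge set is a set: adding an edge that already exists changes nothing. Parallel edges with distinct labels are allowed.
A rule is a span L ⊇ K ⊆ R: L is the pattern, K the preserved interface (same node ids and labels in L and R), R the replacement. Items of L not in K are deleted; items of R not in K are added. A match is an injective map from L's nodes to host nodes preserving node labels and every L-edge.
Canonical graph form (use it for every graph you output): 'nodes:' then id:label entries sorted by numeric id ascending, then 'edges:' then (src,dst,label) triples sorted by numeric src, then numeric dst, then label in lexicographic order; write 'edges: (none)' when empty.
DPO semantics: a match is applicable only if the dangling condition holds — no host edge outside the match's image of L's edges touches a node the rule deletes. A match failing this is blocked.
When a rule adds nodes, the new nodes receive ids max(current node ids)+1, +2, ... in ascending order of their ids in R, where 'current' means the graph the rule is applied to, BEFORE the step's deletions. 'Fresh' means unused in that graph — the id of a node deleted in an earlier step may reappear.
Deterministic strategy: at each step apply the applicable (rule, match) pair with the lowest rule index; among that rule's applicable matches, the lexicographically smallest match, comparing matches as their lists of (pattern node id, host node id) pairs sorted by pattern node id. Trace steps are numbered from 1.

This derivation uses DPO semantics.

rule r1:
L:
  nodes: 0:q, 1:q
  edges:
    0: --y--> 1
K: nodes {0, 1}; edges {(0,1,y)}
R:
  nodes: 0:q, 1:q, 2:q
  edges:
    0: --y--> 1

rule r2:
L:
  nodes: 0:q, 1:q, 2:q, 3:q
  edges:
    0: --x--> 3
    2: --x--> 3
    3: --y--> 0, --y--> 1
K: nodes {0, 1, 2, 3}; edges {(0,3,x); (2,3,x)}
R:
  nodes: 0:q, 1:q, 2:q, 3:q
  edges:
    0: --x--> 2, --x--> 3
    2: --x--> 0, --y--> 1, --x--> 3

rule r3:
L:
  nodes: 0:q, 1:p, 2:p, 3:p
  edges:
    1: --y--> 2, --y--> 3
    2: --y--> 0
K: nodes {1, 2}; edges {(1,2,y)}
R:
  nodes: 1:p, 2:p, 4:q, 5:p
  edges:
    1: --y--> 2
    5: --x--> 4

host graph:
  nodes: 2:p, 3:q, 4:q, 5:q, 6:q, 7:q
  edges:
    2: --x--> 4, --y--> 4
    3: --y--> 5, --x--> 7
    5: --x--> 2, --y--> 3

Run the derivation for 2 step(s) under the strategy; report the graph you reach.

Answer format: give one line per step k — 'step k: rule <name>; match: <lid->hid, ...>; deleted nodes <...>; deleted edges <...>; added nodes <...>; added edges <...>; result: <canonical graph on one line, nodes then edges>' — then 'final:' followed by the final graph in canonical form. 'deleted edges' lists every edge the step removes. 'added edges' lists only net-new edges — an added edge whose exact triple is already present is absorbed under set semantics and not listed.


step 1: rule r1; match: 0->3, 1->5; deleted nodes (none); deleted edges (none); added nodes 8; added edges (none); result: nodes: 2:p, 3:q, 4:q, 5:q, 6:q, 7:q, 8:q edges: (2,4,x); (2,4,y); (3,5,y); (3,7,x); (5,2,x); (5,3,y)
step 2: rule r1; match: 0->3, 1->5; deleted nodes (none); deleted edges (none); added nodes 9; added edges (none); result: nodes: 2:p, 3:q, 4:q, 5:q, 6:q, 7:q, 8:q, 9:q edges: (2,4,x); (2,4,y); (3,5,y); (3,7,x); (5,2,x); (5,3,y)
final:
nodes: 2:p, 3:q, 4:q, 5:q, 6:q, 7:q, 8:q, 9:q
edges: (2,4,x); (2,4,y); (3,5,y); (3,7,x); (5,2,x); (5,3,y)


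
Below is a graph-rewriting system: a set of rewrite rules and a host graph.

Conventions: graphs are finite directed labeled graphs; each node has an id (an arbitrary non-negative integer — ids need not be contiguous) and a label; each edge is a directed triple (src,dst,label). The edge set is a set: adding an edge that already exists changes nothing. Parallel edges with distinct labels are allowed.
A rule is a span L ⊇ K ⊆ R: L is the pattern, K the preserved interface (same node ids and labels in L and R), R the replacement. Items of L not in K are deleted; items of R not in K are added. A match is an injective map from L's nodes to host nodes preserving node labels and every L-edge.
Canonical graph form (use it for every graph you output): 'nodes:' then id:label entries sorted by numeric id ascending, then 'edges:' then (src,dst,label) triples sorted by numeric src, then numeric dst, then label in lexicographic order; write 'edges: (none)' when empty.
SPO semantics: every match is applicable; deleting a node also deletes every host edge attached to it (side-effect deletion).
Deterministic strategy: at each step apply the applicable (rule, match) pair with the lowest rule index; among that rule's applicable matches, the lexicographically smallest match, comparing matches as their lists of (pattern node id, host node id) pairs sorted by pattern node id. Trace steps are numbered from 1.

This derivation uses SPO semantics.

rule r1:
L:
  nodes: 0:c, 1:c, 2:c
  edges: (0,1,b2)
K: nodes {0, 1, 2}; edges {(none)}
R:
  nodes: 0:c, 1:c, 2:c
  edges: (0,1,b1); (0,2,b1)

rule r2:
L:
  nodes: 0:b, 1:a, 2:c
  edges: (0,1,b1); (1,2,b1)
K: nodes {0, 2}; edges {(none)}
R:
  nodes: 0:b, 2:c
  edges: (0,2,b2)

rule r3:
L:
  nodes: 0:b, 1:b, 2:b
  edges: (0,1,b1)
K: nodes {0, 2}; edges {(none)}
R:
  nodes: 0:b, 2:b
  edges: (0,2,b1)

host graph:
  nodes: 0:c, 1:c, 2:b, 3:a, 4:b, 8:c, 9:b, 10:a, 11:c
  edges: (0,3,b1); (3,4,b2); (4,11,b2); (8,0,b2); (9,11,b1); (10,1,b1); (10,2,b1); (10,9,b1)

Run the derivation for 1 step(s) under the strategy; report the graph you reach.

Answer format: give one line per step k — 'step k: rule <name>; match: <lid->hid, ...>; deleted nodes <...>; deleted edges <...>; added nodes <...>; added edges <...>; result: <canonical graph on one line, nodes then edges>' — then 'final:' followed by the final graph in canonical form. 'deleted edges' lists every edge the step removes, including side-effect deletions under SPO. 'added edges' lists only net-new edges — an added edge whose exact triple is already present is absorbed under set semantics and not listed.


step 1: rule r1; match: 0->8, 1->0, 2->1; deleted nodes (none); deleted edges (8,0,b2); added nodes (none); added edges (8,0,b1); (8,1,b1); result: nodes: 0:c, 1:c, 2:b, 3:a, 4:b, 8:c, 9:b, 10:a, 11:c edges: (0,3,b1); (3,4,b2); (4,11,b2); (8,0,b1); (8,1,b1); (9,11,b1); (10,1,b1); (10,2,b1); (10,9,b1)
final:
nodes: 0:c, 1:c, 2:b, 3:a, 4:b, 8:c, 9:b, 10:a, 11:c
edges: (0,3,b1); (3,4,b2); (4,11,b2); (8,0,b1); (8,1,b1); (9,11,b1); (10,1,b1); (10,2,b1); (10,9,b1)


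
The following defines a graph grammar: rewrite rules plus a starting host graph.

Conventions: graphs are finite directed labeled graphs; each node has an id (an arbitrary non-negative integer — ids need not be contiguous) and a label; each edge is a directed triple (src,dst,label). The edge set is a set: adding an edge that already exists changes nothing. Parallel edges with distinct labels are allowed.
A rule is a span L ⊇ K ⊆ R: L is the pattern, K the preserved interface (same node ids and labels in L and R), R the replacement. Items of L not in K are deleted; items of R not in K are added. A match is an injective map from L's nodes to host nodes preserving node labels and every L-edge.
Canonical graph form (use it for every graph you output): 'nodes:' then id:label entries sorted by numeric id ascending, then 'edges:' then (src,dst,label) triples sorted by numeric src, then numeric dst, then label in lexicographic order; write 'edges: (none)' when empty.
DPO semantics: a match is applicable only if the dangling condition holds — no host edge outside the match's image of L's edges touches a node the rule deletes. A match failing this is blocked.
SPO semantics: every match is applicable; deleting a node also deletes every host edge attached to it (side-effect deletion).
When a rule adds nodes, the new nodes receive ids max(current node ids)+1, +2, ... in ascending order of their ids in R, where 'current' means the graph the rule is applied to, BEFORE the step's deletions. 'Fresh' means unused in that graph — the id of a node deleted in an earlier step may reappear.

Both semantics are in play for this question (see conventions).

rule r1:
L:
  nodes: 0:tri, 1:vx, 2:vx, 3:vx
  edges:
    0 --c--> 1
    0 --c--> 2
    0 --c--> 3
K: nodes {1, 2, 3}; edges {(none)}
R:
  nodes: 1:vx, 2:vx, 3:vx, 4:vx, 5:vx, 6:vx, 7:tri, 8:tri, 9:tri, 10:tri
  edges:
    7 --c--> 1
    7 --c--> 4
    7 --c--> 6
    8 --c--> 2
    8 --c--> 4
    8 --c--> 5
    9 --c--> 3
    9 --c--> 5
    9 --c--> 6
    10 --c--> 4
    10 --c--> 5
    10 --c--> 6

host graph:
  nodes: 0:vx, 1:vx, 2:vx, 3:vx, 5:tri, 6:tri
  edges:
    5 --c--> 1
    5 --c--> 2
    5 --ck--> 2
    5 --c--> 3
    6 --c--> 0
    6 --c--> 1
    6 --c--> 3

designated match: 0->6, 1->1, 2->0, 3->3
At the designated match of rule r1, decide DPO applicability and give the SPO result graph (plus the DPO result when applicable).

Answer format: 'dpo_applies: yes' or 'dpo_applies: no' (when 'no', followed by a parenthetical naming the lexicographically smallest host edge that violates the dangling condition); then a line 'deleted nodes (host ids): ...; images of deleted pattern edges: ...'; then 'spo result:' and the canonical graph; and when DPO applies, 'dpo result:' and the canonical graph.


dpo_applies: yes
deleted nodes (host ids): 6; images of deleted pattern edges: (6,0,c); (6,1,c); (6,3,c)
spo result:
nodes: 0:vx, 1:vx, 2:vx, 3:vx, 5:tri, 7:vx, 8:vx, 9:vx, 10:tri, 11:tri, 12:tri, 13:tri
edges: (5,1,c); (5,2,c); (5,2,ck); (5,3,c); (10,1,c); (10,7,c); (10,9,c); (11,0,c); (11,7,c); (11,8,c); (12,3,c); (12,8,c); (12,9,c); (13,7,c); (13,8,c); (13,9,c)
dpo result:
nodes: 0:vx, 1:vx, 2:vx, 3:vx, 5:tri, 7:vx, 8:vx, 9:vx, 10:tri, 11:tri, 12:tri, 13:tri
edges: (5,1,c); (5,2,c); (5,2,ck); (5,3,c); (10,1,c); (10,7,c); (10,9,c); (11,0,c); (11,7,c); (11,8,c); (12,3,c); (12,8,c); (12,9,c); (13,7,c); (13,8,c); (13,9,c)


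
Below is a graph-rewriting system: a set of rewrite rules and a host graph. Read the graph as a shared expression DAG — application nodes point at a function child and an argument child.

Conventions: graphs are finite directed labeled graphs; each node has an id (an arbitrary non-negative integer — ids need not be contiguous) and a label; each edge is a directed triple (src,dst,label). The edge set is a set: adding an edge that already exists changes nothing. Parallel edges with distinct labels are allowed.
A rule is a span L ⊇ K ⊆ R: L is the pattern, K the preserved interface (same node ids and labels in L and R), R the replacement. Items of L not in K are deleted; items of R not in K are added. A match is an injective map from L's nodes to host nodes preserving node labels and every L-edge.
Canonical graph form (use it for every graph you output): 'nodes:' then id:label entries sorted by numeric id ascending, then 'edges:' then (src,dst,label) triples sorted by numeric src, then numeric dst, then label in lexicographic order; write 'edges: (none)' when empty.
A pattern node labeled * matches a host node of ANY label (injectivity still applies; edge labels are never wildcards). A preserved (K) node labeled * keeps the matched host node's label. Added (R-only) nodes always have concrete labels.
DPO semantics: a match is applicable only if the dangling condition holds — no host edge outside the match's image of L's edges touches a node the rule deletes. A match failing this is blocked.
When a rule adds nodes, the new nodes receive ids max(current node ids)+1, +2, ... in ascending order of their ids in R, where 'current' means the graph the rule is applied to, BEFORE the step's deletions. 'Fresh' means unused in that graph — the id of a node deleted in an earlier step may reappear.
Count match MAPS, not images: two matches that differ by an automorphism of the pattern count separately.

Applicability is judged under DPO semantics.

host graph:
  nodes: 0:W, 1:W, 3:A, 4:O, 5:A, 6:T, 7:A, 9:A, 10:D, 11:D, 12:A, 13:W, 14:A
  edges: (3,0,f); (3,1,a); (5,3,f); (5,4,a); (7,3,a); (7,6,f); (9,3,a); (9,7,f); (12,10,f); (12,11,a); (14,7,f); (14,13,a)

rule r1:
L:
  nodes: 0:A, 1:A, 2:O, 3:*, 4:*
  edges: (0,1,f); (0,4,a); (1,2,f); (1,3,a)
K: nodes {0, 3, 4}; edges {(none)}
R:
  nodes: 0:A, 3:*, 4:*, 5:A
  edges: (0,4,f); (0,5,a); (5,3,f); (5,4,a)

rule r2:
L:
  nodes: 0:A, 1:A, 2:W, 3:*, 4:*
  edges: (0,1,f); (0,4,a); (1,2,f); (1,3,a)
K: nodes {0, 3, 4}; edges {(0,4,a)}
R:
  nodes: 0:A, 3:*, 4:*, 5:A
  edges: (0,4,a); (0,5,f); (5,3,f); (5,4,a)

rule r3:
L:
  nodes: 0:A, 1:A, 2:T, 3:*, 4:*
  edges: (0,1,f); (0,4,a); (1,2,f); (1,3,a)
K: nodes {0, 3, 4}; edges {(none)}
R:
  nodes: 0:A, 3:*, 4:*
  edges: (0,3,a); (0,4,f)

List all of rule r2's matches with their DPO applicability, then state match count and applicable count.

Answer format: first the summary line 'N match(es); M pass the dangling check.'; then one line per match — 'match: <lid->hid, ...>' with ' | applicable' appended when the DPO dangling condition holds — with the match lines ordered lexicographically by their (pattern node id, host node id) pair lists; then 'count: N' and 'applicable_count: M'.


1 match(es); 0 pass the dangling check.
match: 0->5, 1->3, 2->0, 3->1, 4->4
count: 1
applicable_count: 0


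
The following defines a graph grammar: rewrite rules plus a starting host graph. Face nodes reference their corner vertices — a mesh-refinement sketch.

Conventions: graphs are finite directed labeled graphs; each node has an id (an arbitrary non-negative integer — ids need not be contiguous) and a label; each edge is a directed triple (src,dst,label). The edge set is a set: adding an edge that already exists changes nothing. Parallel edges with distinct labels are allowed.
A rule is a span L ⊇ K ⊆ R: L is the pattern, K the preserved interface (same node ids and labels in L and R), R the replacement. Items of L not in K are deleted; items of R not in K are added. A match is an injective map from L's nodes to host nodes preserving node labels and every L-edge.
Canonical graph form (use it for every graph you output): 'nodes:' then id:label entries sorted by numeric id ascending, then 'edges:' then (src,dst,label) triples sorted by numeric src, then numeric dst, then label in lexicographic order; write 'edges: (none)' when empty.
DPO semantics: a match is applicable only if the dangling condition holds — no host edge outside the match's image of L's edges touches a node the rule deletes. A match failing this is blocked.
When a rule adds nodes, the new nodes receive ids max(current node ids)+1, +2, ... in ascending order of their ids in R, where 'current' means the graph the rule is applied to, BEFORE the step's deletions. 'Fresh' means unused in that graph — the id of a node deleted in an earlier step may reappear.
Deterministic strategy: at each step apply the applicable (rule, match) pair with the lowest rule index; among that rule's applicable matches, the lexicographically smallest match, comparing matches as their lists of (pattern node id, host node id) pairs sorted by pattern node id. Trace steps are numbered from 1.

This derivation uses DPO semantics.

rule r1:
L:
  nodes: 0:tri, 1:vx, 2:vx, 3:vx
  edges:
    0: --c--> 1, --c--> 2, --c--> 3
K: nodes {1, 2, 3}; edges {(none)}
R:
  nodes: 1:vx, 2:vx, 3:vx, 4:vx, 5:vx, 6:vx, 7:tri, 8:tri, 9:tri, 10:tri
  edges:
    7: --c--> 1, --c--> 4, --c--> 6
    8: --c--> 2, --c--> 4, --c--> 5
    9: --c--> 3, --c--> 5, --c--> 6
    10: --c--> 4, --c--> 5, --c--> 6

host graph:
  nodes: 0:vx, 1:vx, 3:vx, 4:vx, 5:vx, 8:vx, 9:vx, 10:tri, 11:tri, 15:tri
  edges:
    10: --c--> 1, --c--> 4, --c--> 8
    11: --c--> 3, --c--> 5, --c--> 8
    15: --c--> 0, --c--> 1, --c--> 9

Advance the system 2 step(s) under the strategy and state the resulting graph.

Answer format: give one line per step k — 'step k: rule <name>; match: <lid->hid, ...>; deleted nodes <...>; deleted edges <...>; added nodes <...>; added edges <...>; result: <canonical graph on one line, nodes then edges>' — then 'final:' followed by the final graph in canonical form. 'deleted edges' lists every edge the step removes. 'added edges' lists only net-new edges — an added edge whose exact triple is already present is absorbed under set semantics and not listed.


step 1: rule r1; match: 0->10, 1->1, 2->4, 3->8; deleted nodes 10; deleted edges (10,1,c); (10,4,c); (10,8,c); added nodes 16, 17, 18, 19, 20, 21, 22; added edges (19,1,c); (19,16,c); (19,18,c); (20,4,c); (20,16,c); (20,17,c); (21,8,c); (21,17,c); (21,18,c); (22,16,c); (22,17,c); (22,18,c); result: nodes: 0:vx, 1:vx, 3:vx, 4:vx, 5:vx, 8:vx, 9:vx, 11:tri, 15:tri, 16:vx, 17:vx, 18:vx, 19:tri, 20:tri, 21:tri, 22:tri edges: (11,3,c); (11,5,c); (11,8,c); (15,0,c); (15,1,c); (15,9,c); (19,1,c); (19,16,c); (19,18,c); (20,4,c); (20,16,c); (20,17,c); (21,8,c); (21,17,c); (21,18,c); (22,16,c); (22,17,c); (22,18,c)
step 2: rule r1; match: 0->11, 1->3, 2->5, 3->8; deleted nodes 11; deleted edges (11,3,c); (11,5,c); (11,8,c); added nodes 23, 24, 25, 26, 27, 28, 29; added edges (26,3,c); (26,23,c); (26,25,c); (27,5,c); (27,23,c); (27,24,c); (28,8,c); (28,24,c); (28,25,c); (29,23,c); (29,24,c); (29,25,c); result: nodes: 0:vx, 1:vx, 3:vx, 4:vx, 5:vx, 8:vx, 9:vx, 15:tri, 16:vx, 17:vx, 18:vx, 19:tri, 20:tri, 21:tri, 22:tri, 23:vx, 24:vx, 25:vx, 26:tri, 27:tri, 28:tri, 29:tri edges: (15,0,c); (15,1,c); (15,9,c); (19,1,c); (19,16,c); (19,18,c); (20,4,c); (20,16,c); (20,17,c); (21,8,c); (21,17,c); (21,18,c); (22,16,c); (22,17,c); (22,18,c); (26,3,c); (26,23,c); (26,25,c); (27,5,c); (27,23,c); (27,24,c); (28,8,c); (28,24,c); (28,25,c); (29,23,c); (29,24,c); (29,25,c)
final:
nodes: 0:vx, 1:vx, 3:vx, 4:vx, 5:vx, 8:vx, 9:vx, 15:tri, 16:vx, 17:vx, 18:vx, 19:tri, 20:tri, 21:tri, 22:tri, 23:vx, 24:vx, 25:vx, 26:tri, 27:tri, 28:tri, 29:tri
edges: (15,0,c); (15,1,c); (15,9,c); (19,1,c); (19,16,c); (19,18,c); (20,4,c); (20,16,c); (20,17,c); (21,8,c); (21,17,c); (21,18,c); (22,16,c); (22,17,c); (22,18,c); (26,3,c); (26,23,c); (26,25,c); (27,5,c); (27,23,c); (27,24,c); (28,8,c); (28,24,c); (28,25,c); (29,23,c); (29,24,c); (29,25,c)


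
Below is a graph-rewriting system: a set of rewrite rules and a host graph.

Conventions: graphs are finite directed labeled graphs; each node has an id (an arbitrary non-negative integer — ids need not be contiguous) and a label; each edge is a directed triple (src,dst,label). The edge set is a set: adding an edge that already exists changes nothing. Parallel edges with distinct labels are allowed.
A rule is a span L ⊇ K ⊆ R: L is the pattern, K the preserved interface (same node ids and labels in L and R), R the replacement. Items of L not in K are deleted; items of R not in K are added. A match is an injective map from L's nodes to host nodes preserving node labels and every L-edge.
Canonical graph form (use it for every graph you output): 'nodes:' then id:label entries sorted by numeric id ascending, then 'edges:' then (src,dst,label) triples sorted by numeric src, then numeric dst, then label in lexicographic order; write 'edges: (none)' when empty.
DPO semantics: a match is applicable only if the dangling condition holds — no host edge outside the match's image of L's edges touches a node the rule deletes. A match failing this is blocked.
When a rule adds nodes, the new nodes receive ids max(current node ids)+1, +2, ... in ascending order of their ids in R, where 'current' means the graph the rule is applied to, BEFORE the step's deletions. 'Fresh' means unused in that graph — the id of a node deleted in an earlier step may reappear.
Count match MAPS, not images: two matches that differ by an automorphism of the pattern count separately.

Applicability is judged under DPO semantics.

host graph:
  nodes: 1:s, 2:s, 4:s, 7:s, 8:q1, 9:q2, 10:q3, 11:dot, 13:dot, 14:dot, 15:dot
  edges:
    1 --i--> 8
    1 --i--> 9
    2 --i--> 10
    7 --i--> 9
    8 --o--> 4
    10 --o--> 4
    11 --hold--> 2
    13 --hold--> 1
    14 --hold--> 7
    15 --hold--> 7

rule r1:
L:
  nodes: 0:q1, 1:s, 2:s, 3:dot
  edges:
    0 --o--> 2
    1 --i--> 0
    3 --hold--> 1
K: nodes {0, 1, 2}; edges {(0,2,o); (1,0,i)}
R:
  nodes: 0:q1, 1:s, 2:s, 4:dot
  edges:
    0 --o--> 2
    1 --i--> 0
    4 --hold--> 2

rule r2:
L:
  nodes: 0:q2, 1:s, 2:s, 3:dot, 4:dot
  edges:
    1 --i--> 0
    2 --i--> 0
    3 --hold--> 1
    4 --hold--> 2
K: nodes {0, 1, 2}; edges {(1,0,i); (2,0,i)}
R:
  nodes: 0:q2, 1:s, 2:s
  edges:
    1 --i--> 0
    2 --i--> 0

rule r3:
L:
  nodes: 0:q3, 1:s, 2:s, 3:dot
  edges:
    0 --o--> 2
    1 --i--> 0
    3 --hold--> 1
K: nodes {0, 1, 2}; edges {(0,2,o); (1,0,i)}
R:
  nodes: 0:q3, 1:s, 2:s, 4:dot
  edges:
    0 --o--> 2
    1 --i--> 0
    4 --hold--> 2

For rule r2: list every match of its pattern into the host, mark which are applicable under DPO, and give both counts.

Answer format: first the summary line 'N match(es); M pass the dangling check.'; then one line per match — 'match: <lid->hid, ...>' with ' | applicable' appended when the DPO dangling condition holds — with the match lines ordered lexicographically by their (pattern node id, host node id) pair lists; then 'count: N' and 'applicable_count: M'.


4 match(es); 4 pass the dangling check.
match: 0->9, 1->1, 2->7, 3->13, 4->14 | applicable
match: 0->9, 1->1, 2->7, 3->13, 4->15 | applicable
match: 0->9, 1->7, 2->1, 3->14, 4->13 | applicable
match: 0->9, 1->7, 2->1, 3->15, 4->13 | applicable
count: 4
applicable_count: 4


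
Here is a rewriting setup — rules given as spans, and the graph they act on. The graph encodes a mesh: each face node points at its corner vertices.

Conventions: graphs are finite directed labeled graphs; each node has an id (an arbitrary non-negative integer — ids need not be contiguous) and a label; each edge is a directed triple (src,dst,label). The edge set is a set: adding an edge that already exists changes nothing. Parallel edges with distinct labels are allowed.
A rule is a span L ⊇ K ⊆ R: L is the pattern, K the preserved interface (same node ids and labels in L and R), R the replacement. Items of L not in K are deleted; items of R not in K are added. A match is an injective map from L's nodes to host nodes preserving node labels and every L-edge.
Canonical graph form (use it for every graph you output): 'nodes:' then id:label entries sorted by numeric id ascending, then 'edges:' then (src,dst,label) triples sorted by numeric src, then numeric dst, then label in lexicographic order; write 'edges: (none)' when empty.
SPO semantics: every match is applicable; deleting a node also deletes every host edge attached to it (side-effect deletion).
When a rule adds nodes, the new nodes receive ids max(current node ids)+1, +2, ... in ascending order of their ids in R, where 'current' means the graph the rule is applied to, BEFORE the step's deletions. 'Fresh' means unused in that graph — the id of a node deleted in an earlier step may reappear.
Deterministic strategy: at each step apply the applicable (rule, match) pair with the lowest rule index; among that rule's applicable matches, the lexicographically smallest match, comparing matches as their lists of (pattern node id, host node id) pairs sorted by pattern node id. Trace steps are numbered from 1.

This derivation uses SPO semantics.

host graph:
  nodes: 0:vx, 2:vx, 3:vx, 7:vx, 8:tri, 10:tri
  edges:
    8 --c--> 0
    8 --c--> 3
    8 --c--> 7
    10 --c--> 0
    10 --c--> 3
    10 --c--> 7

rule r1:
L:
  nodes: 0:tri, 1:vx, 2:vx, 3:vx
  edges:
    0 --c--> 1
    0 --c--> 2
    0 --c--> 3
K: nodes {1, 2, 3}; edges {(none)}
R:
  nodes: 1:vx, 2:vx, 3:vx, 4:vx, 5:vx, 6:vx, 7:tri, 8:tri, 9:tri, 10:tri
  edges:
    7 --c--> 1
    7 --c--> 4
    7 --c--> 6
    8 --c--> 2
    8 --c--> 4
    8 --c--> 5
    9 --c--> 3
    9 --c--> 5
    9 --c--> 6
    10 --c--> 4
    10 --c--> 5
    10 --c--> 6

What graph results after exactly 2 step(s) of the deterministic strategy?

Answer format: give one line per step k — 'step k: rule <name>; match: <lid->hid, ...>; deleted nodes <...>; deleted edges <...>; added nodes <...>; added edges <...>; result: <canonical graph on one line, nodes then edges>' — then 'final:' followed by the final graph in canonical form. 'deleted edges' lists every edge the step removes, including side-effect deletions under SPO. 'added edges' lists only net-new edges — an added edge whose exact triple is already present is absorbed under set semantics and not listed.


step 1: rule r1; match: 0->8, 1->0, 2->3, 3->7; deleted nodes 8; deleted edges (8,0,c); (8,3,c); (8,7,c); added nodes 11, 12, 13, 14, 15, 16, 17; added edges (14,0,c); (14,11,c); (14,13,c); (15,3,c); (15,11,c); (15,12,c); (16,7,c); (16,12,c); (16,13,c); (17,11,c); (17,12,c); (17,13,c); result: nodes: 0:vx, 2:vx, 3:vx, 7:vx, 10:tri, 11:vx, 12:vx, 13:vx, 14:tri, 15:tri, 16:tri, 17:tri edges: (10,0,c); (10,3,c); (10,7,c); (14,0,c); (14,11,c); (14,13,c); (15,3,c); (15,11,c); (15,12,c); (16,7,c); (16,12,c); (16,13,c); (17,11,c); (17,12,c); (17,13,c)
step 2: rule r1; match: 0->10, 1->0, 2->3, 3->7; deleted nodes 10; deleted edges (10,0,c); (10,3,c); (10,7,c); added nodes 18, 19, 20, 21, 22, 23, 24; added edges (21,0,c); (21,18,c); (21,20,c); (22,3,c); (22,18,c); (22,19,c); (23,7,c); (23,19,c); (23,20,c); (24,18,c); (24,19,c); (24,20,c); result: nodes: 0:vx, 2:vx, 3:vx, 7:vx, 11:vx, 12:vx, 13:vx, 14:tri, 15:tri, 16:tri, 17:tri, 18:vx, 19:vx, 20:vx, 21:tri, 22:tri, 23:tri, 24:tri edges: (14,0,c); (14,11,c); (14,13,c); (15,3,c); (15,11,c); (15,12,c); (16,7,c); (16,12,c); (16,13,c); (17,11,c); (17,12,c); (17,13,c); (21,0,c); (21,18,c); (21,20,c); (22,3,c); (22,18,c); (22,19,c); (23,7,c); (23,19,c); (23,20,c); (24,18,c); (24,19,c); (24,20,c)
final:
nodes: 0:vx, 2:vx, 3:vx, 7:vx, 11:vx, 12:vx, 13:vx, 14:tri, 15:tri, 16:tri, 17:tri, 18:vx, 19:vx, 20:vx, 21:tri, 22:tri, 23:tri, 24:tri
edges: (14,0,c); (14,11,c); (14,13,c); (15,3,c); (15,11,c); (15,12,c); (16,7,c); (16,12,c); (16,13,c); (17,11,c); (17,12,c); (17,13,c); (21,0,c); (21,18,c); (21,20,c); (22,3,c); (22,18,c); (22,19,c); (23,7,c); (23,19,c); (23,20,c); (24,18,c); (24,19,c); (24,20,c)


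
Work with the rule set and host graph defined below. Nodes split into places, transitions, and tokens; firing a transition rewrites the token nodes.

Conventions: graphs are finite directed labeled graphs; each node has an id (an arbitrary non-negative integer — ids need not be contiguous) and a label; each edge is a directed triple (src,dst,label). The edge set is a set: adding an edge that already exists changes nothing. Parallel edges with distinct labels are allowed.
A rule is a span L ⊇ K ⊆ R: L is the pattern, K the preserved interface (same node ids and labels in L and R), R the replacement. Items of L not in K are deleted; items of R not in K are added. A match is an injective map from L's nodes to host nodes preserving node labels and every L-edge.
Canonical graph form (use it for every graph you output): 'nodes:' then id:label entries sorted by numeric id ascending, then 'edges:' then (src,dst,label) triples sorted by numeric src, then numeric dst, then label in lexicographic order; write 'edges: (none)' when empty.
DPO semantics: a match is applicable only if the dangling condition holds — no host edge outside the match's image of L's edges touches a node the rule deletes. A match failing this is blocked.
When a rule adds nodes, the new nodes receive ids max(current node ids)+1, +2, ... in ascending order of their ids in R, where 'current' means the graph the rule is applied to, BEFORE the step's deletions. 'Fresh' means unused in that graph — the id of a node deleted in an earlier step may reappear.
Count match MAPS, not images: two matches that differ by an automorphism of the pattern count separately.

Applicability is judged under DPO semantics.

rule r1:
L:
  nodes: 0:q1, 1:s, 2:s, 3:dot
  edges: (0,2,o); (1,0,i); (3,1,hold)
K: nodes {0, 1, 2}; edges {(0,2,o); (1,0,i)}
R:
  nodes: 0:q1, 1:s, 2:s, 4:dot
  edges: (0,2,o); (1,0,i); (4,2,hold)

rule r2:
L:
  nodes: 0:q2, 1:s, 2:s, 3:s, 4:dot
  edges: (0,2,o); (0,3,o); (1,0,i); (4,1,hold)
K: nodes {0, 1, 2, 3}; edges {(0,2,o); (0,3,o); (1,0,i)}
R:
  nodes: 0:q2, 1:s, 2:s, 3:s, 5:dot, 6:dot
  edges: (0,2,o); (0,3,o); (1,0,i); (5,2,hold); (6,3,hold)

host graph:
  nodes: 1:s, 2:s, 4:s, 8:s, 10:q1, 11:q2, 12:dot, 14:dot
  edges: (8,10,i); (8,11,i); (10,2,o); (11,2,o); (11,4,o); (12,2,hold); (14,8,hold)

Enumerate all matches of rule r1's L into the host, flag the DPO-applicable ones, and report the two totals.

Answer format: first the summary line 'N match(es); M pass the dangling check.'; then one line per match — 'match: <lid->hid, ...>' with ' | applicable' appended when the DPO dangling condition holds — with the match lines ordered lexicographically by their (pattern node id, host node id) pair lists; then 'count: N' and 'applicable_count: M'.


1 match(es); 1 pass the dangling check.
match: 0->10, 1->8, 2->2, 3->14 | applicable
count: 1
applicable_count: 1


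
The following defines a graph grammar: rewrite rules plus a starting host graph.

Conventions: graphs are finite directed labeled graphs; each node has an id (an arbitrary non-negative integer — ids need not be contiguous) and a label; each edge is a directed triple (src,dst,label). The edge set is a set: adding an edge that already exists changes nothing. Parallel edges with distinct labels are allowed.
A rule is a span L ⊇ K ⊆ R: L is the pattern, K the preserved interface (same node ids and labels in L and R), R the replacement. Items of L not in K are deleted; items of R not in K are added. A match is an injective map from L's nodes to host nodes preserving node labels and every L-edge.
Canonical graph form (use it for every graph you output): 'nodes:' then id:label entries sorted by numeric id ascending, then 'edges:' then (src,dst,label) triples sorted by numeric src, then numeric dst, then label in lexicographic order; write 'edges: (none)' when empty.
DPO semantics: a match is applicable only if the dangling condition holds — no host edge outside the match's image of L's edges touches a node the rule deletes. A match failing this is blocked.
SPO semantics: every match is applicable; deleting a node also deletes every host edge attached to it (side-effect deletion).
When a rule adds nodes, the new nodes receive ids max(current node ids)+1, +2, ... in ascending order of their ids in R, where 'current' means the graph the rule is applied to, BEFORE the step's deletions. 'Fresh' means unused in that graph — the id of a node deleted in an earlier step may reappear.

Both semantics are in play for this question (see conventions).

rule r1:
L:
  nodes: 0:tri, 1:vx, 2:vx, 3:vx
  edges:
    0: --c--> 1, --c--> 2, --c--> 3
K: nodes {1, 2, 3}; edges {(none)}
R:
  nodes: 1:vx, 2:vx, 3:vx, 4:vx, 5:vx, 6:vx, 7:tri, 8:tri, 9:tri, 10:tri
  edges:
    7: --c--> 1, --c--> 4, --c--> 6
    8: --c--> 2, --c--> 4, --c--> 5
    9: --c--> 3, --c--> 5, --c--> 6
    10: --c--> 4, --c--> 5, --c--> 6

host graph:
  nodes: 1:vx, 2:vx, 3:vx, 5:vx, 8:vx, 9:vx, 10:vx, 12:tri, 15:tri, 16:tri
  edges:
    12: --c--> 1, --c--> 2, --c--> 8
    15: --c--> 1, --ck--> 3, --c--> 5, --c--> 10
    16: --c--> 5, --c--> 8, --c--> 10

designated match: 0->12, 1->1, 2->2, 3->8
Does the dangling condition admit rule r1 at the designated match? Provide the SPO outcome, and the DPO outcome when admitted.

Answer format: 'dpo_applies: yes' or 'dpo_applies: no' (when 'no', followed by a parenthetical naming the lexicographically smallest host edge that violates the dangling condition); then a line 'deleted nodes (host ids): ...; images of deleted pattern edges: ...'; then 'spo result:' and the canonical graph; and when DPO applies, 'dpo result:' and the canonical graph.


dpo_applies: yes
deleted nodes (host ids): 12; images of deleted pattern edges: (12,1,c); (12,2,c); (12,8,c)
spo result:
nodes: 1:vx, 2:vx, 3:vx, 5:vx, 8:vx, 9:vx, 10:vx, 15:tri, 16:tri, 17:vx, 18:vx, 19:vx, 20:tri, 21:tri, 22:tri, 23:tri
edges: (15,1,c); (15,3,ck); (15,5,c); (15,10,c); (16,5,c); (16,8,c); (16,10,c); (20,1,c); (20,17,c); (20,19,c); (21,2,c); (21,17,c); (21,18,c); (22,8,c); (22,18,c); (22,19,c); (23,17,c); (23,18,c); (23,19,c)
dpo result:
nodes: 1:vx, 2:vx, 3:vx, 5:vx, 8:vx, 9:vx, 10:vx, 15:tri, 16:tri, 17:vx, 18:vx, 19:vx, 20:tri, 21:tri, 22:tri, 23:tri
edges: (15,1,c); (15,3,ck); (15,5,c); (15,10,c); (16,5,c); (16,8,c); (16,10,c); (20,1,c); (20,17,c); (20,19,c); (21,2,c); (21,17,c); (21,18,c); (22,8,c); (22,18,c); (22,19,c); (23,17,c); (23,18,c); (23,19,c)


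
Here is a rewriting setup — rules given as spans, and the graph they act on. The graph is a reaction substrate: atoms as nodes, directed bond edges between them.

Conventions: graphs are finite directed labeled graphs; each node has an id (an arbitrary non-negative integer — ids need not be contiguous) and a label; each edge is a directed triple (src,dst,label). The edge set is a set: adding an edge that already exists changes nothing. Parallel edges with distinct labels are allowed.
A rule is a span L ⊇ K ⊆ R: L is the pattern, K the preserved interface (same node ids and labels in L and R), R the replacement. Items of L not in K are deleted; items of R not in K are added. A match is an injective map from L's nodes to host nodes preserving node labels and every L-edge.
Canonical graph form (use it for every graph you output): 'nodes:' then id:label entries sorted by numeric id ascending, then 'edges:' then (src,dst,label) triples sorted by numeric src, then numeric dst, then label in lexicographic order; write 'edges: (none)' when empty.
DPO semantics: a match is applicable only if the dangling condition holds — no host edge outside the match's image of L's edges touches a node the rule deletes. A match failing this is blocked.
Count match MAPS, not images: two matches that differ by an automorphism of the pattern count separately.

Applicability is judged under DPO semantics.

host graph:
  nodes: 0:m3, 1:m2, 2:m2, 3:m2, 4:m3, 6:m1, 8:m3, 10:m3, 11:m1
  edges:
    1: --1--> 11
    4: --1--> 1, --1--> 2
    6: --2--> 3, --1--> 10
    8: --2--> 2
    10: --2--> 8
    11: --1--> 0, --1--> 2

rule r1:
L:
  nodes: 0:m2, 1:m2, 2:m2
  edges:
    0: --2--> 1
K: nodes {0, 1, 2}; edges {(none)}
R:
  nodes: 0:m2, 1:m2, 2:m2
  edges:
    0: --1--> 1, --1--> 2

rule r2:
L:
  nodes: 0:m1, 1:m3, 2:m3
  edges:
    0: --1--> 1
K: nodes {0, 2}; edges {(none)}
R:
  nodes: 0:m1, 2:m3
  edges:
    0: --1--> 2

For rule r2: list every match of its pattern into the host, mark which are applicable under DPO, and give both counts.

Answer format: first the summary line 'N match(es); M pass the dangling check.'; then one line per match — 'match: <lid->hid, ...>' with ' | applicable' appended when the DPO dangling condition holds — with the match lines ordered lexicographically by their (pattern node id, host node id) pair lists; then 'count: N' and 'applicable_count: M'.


6 match(es); 3 pass the dangling check.
match: 0->6, 1->10, 2->0
match: 0->6, 1->10, 2->4
match: 0->6, 1->10, 2->8
match: 0->11, 1->0, 2->4 | applicable
match: 0->11, 1->0, 2->8 | applicable
match: 0->11, 1->0, 2->10 | applicable
count: 6
applicable_count: 3
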